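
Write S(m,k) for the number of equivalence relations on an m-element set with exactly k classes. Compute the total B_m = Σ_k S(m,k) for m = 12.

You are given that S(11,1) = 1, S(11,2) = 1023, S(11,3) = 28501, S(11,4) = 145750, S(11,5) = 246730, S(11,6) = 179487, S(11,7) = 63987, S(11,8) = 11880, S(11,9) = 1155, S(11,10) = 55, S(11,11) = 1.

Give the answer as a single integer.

i=12: T(12,1)=0+1·1=1 | T(12,2)=1+2·1023=2047 | T(12,3)=1023+3·28501=86526 | T(12,4)=28501+4·145750=611501 | T(12,5)=145750+5·246730=1379400 | T(12,6)=246730+6·179487=1323652 | T(12,7)=179487+7·63987=627396 | T(12,8)=63987+8·11880=159027 | T(12,9)=11880+9·1155=22275 | T(12,10)=1155+10·55=1705 | T(12,11)=55+11·1=66 | T(12,12)=1+12·0=1
B_12 = ΣS(12,k) = 1+2047+86526+611501+1379400+1323652+627396+159027+22275+1705+66+1 = 4213597

4213597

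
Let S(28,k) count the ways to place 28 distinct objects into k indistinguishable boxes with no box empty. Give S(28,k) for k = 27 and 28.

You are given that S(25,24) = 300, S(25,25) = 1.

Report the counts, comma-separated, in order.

i=26: T(26,25)=300+25·1=325 | T(26,26)=1+26·0=1
i=27: T(27,26)=325+26·1=351 | T(27,27)=1+27·0=1
i=28: T(28,27)=351+27·1=378 | T(28,28)=1+28·0=1
Read S(28,27) = 378, S(28,28) = 1.

378, 1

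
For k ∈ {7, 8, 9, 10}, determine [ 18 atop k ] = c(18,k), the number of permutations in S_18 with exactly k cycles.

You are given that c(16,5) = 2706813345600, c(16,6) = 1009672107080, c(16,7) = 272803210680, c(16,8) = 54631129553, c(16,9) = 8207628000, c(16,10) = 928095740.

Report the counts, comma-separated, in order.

r17: T_17,6=16×1009672107080+2706813345600=18861567058880; T_17,7=16×272803210680+1009672107080=5374523477960; T_17,8=16×54631129553+272803210680=1146901283528; T_17,9=16×8207628000+54631129553=185953177553; T_17,10=16×928095740+8207628000=23057159840
r18: T_18,7=17×5374523477960+18861567058880=110228466184200; T_18,8=17×1146901283528+5374523477960=24871845297936; T_18,9=17×185953177553+1146901283528=4308105301929; T_18,10=17×23057159840+185953177553=577924894833
Read c(18,7) = 110228466184200, c(18,8) = 24871845297936, c(18,9) = 4308105301929, c(18,10) = 577924894833.

110228466184200, 24871845297936, 4308105301929, 577924894833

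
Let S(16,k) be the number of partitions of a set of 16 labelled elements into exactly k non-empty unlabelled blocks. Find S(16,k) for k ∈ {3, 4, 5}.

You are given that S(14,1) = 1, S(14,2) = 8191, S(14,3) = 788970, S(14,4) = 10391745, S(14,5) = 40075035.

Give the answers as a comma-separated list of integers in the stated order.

@15  (15,2):8191·2+1→16383, (15,3):788970·3+8191→2375101, (15,4):10391745·4+788970→42355950, (15,5):40075035·5+10391745→210766920
@16  (16,3):2375101·3+16383→7141686, (16,4):42355950·4+2375101→171798901, (16,5):210766920·5+42355950→1096190550
Read S(16,3) = 7141686, S(16,4) = 171798901, S(16,5) = 1096190550.

7141686, 171798901, 1096190550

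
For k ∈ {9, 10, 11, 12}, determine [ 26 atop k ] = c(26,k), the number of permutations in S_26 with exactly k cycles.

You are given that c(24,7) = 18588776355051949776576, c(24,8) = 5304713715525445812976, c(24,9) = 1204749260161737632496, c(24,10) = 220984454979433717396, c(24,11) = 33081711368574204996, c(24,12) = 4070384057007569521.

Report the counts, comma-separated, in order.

1001369304512841374110000, 196928100451110820242880, 31882014375298512782500, 4284218746244111474800

@25  (25,8):5304713715525445812976·24+18588776355051949776576→145901905527662649288000, (25,9):1204749260161737632496·24+5304713715525445812976→34218695959407148992880, (25,10):220984454979433717396·24+1204749260161737632496→6508376179668146850000, (25,11):33081711368574204996·24+220984454979433717396→1014945527825214637300, (25,12):4070384057007569521·24+33081711368574204996→130770928736755873500
@26  (26,9):34218695959407148992880·25+145901905527662649288000→1001369304512841374110000, (26,10):6508376179668146850000·25+34218695959407148992880→196928100451110820242880, (26,11):1014945527825214637300·25+6508376179668146850000→31882014375298512782500, (26,12):130770928736755873500·25+1014945527825214637300→4284218746244111474800
Read c(26,9) = 1001369304512841374110000, c(26,10) = 196928100451110820242880, c(26,11) = 31882014375298512782500, c(26,12) = 4284218746244111474800.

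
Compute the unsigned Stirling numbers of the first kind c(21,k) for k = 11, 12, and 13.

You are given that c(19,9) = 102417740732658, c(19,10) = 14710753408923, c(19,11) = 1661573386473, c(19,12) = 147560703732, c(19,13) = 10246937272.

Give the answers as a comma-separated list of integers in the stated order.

1307535010540395, 135585182899530, 11310276995381

r20: T_20,10=19×14710753408923+102417740732658=381922055502195; T_20,11=19×1661573386473+14710753408923=46280647751910; T_20,12=19×147560703732+1661573386473=4465226757381; T_20,13=19×10246937272+147560703732=342252511900
r21: T_21,11=20×46280647751910+381922055502195=1307535010540395; T_21,12=20×4465226757381+46280647751910=135585182899530; T_21,13=20×342252511900+4465226757381=11310276995381
Read c(21,11) = 1307535010540395, c(21,12) = 135585182899530, c(21,13) = 11310276995381.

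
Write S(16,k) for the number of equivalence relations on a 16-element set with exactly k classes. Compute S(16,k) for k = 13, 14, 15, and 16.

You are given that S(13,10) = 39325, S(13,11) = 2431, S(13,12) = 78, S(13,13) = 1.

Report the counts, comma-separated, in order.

165620, 6020, 120, 1

[14] T[14,11]:11*2431+39325=66066 · T[14,12]:12*78+2431=3367 · T[14,13]:13*1+78=91 · T[14,14]:14*0+1=1
[15] T[15,12]:12*3367+66066=106470 · T[15,13]:13*91+3367=4550 · T[15,14]:14*1+91=105 · T[15,15]:15*0+1=1
[16] T[16,13]:13*4550+106470=165620 · T[16,14]:14*105+4550=6020 · T[16,15]:15*1+105=120 · T[16,16]:16*0+1=1
Read S(16,13) = 165620, S(16,14) = 6020, S(16,15) = 120, S(16,16) = 1.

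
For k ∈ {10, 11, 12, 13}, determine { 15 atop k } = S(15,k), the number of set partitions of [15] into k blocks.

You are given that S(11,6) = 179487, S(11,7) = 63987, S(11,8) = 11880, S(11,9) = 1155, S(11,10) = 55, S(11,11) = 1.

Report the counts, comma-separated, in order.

[12] T[12,7]:7*63987+179487=627396 · T[12,8]:8*11880+63987=159027 · T[12,9]:9*1155+11880=22275 · T[12,10]:10*55+1155=1705 · T[12,11]:11*1+55=66 · T[12,12]:12*0+1=1
[13] T[13,8]:8*159027+627396=1899612 · T[13,9]:9*22275+159027=359502 · T[13,10]:10*1705+22275=39325 · T[13,11]:11*66+1705=2431 · T[13,12]:12*1+66=78 · T[13,13]:13*0+1=1
[14] T[14,9]:9*359502+1899612=5135130 · T[14,10]:10*39325+359502=752752 · T[14,11]:11*2431+39325=66066 · T[14,12]:12*78+2431=3367 · T[14,13]:13*1+78=91
[15] T[15,10]:10*752752+5135130=12662650 · T[15,11]:11*66066+752752=1479478 · T[15,12]:12*3367+66066=106470 · T[15,13]:13*91+3367=4550
Read S(15,10) = 12662650, S(15,11) = 1479478, S(15,12) = 106470, S(15,13) = 4550.

12662650, 1479478, 106470, 4550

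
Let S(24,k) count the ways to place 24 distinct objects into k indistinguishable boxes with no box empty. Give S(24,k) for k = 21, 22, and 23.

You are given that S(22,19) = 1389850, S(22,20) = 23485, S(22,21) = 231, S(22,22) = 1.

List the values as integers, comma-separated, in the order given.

row 23: T[23][20]=20·23485+1389850=1859550  T[23][21]=21·231+23485=28336  T[23][22]=22·1+231=253  T[23][23]=23·0+1=1
row 24: T[24][21]=21·28336+1859550=2454606  T[24][22]=22·253+28336=33902  T[24][23]=23·1+253=276
Read S(24,21) = 2454606, S(24,22) = 33902, S(24,23) = 276.

2454606, 33902, 276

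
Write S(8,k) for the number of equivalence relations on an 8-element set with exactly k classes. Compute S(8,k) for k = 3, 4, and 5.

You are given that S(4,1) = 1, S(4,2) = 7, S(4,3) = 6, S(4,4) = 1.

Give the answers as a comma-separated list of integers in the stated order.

966, 1701, 1050

i=5: T(5,1)=0+1·1=1 | T(5,2)=1+2·7=15 | T(5,3)=7+3·6=25 | T(5,4)=6+4·1=10 | T(5,5)=1+5·0=1
i=6: T(6,1)=0+1·1=1 | T(6,2)=1+2·15=31 | T(6,3)=15+3·25=90 | T(6,4)=25+4·10=65 | T(6,5)=10+5·1=15
i=7: T(7,2)=1+2·31=63 | T(7,3)=31+3·90=301 | T(7,4)=90+4·65=350 | T(7,5)=65+5·15=140
i=8: T(8,3)=63+3·301=966 | T(8,4)=301+4·350=1701 | T(8,5)=350+5·140=1050
Read S(8,3) = 966, S(8,4) = 1701, S(8,5) = 1050.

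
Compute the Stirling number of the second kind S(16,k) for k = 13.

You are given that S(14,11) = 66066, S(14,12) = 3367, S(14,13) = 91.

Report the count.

165620

r15: T_15,12=12×3367+66066=106470; T_15,13=13×91+3367=4550
r16: T_16,13=13×4550+106470=165620
Read S(16,13) = 165620.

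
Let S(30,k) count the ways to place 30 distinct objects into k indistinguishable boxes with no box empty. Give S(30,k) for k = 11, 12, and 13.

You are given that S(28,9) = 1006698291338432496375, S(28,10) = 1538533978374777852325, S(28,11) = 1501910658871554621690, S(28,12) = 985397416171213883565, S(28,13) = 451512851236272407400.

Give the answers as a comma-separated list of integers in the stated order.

[29] T[29,10]:10*1538533978374777852325+1006698291338432496375=16392038075086211019625 · T[29,11]:11*1501910658871554621690+1538533978374777852325=18059551225961878690915 · T[29,12]:12*985397416171213883565+1501910658871554621690=13326679652926121224470 · T[29,13]:13*451512851236272407400+985397416171213883565=6855064482242755179765
[30] T[30,11]:11*18059551225961878690915+16392038075086211019625=215047101560666876619690 · T[30,12]:12*13326679652926121224470+18059551225961878690915=177979707061075333384555 · T[30,13]:13*6855064482242755179765+13326679652926121224470=102442517922081938561415
Read S(30,11) = 215047101560666876619690, S(30,12) = 177979707061075333384555, S(30,13) = 102442517922081938561415.

215047101560666876619690, 177979707061075333384555, 102442517922081938561415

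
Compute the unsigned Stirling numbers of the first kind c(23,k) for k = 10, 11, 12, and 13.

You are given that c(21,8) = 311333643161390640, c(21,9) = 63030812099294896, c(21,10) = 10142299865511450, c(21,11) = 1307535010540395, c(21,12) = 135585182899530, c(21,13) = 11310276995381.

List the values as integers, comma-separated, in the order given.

i=22: T(22,9)=311333643161390640+21·63030812099294896=1634980697246583456 | T(22,10)=63030812099294896+21·10142299865511450=276019109275035346 | T(22,11)=10142299865511450+21·1307535010540395=37600535086859745 | T(22,12)=1307535010540395+21·135585182899530=4154823851430525 | T(22,13)=135585182899530+21·11310276995381=373100999802531
i=23: T(23,10)=1634980697246583456+22·276019109275035346=7707401101297361068 | T(23,11)=276019109275035346+22·37600535086859745=1103230881185949736 | T(23,12)=37600535086859745+22·4154823851430525=129006659818331295 | T(23,13)=4154823851430525+22·373100999802531=12363045847086207
Read c(23,10) = 7707401101297361068, c(23,11) = 1103230881185949736, c(23,12) = 129006659818331295, c(23,13) = 12363045847086207.

7707401101297361068, 1103230881185949736, 129006659818331295, 12363045847086207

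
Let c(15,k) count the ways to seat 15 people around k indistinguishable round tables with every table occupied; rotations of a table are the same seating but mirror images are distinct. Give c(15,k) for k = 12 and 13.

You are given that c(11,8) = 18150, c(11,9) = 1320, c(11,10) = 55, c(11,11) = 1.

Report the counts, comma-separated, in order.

143325, 5005

i=12: T(12,9)=18150+11·1320=32670 | T(12,10)=1320+11·55=1925 | T(12,11)=55+11·1=66 | T(12,12)=1+11·0=1
i=13: T(13,10)=32670+12·1925=55770 | T(13,11)=1925+12·66=2717 | T(13,12)=66+12·1=78 | T(13,13)=1+12·0=1
i=14: T(14,11)=55770+13·2717=91091 | T(14,12)=2717+13·78=3731 | T(14,13)=78+13·1=91
i=15: T(15,12)=91091+14·3731=143325 | T(15,13)=3731+14·91=5005
Read c(15,12) = 143325, c(15,13) = 5005.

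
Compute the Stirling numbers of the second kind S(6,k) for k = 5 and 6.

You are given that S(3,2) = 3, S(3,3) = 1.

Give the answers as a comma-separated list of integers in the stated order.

[4] T[4,3]:3*1+3=6 · T[4,4]:4*0+1=1
[5] T[5,4]:4*1+6=10 · T[5,5]:5*0+1=1
[6] T[6,5]:5*1+10=15 · T[6,6]:6*0+1=1
Read S(6,5) = 15, S(6,6) = 1.

15, 1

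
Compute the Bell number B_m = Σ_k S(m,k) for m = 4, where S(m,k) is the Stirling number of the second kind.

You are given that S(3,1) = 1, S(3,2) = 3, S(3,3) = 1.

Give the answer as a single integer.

15

r4: T_4,1=1×1+0=1; T_4,2=2×3+1=7; T_4,3=3×1+3=6; T_4,4=4×0+1=1
B_4 = ΣS(4,k) = 1+7+6+1 = 15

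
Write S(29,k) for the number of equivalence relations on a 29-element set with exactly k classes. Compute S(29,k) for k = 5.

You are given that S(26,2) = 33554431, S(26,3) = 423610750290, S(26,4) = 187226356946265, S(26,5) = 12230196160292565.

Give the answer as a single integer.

row 27: T[27][3]=3·423610750290+33554431=1270865805301  T[27][4]=4·187226356946265+423610750290=749329038535350  T[27][5]=5·12230196160292565+187226356946265=61338207158409090
row 28: T[28][4]=4·749329038535350+1270865805301=2998587019946701  T[28][5]=5·61338207158409090+749329038535350=307440364830580800
row 29: T[29][5]=5·307440364830580800+2998587019946701=1540200411172850701
Read S(29,5) = 1540200411172850701.

1540200411172850701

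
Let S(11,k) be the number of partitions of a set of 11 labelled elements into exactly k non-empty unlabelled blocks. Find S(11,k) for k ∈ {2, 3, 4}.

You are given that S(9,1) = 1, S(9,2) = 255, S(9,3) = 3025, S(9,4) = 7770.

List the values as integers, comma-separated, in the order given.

row 10: T[10][1]=1·1+0=1  T[10][2]=2·255+1=511  T[10][3]=3·3025+255=9330  T[10][4]=4·7770+3025=34105
row 11: T[11][2]=2·511+1=1023  T[11][3]=3·9330+511=28501  T[11][4]=4·34105+9330=145750
Read S(11,2) = 1023, S(11,3) = 28501, S(11,4) = 145750.

1023, 28501, 145750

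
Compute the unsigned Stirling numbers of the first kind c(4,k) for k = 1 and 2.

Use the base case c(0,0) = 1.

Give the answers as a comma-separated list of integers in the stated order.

i=1: T(1,1)=1+0·0=1
i=2: T(2,1)=0+1·1=1 | T(2,2)=1+1·0=1
i=3: T(3,1)=0+2·1=2 | T(3,2)=1+2·1=3
i=4: T(4,1)=0+3·2=6 | T(4,2)=2+3·3=11
Read c(4,1) = 6, c(4,2) = 11.

6, 11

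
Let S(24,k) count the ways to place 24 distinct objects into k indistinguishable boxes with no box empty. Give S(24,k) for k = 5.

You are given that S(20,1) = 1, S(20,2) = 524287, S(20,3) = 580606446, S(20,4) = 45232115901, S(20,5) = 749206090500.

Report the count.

485000783495250

[21] T[21,2]:2*524287+1=1048575 · T[21,3]:3*580606446+524287=1742343625 · T[21,4]:4*45232115901+580606446=181509070050 · T[21,5]:5*749206090500+45232115901=3791262568401
[22] T[22,3]:3*1742343625+1048575=5228079450 · T[22,4]:4*181509070050+1742343625=727778623825 · T[22,5]:5*3791262568401+181509070050=19137821912055
[23] T[23,4]:4*727778623825+5228079450=2916342574750 · T[23,5]:5*19137821912055+727778623825=96416888184100
[24] T[24,5]:5*96416888184100+2916342574750=485000783495250
Read S(24,5) = 485000783495250.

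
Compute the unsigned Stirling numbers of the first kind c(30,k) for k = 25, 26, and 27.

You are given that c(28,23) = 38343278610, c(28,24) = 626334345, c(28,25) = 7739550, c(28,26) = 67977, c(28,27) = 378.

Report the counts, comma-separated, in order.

80328850875, 1122686019, 11921175

@29  (29,24):626334345·28+38343278610→55880640270, (29,25):7739550·28+626334345→843041745, (29,26):67977·28+7739550→9642906, (29,27):378·28+67977→78561
@30  (30,25):843041745·29+55880640270→80328850875, (30,26):9642906·29+843041745→1122686019, (30,27):78561·29+9642906→11921175
Read c(30,25) = 80328850875, c(30,26) = 1122686019, c(30,27) = 11921175.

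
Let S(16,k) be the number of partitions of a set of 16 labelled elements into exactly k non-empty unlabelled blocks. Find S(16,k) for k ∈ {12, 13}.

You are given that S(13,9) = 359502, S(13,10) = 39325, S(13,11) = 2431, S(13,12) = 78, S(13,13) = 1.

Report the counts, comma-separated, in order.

@14  (14,10):39325·10+359502→752752, (14,11):2431·11+39325→66066, (14,12):78·12+2431→3367, (14,13):1·13+78→91
@15  (15,11):66066·11+752752→1479478, (15,12):3367·12+66066→106470, (15,13):91·13+3367→4550
@16  (16,12):106470·12+1479478→2757118, (16,13):4550·13+106470→165620
Read S(16,12) = 2757118, S(16,13) = 165620.

2757118, 165620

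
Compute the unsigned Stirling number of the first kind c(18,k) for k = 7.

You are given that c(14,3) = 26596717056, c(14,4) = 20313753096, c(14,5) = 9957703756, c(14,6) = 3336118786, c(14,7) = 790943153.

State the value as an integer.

110228466184200

@15  (15,4):20313753096·14+26596717056→310989260400, (15,5):9957703756·14+20313753096→159721605680, (15,6):3336118786·14+9957703756→56663366760, (15,7):790943153·14+3336118786→14409322928
@16  (16,5):159721605680·15+310989260400→2706813345600, (16,6):56663366760·15+159721605680→1009672107080, (16,7):14409322928·15+56663366760→272803210680
@17  (17,6):1009672107080·16+2706813345600→18861567058880, (17,7):272803210680·16+1009672107080→5374523477960
@18  (18,7):5374523477960·17+18861567058880→110228466184200
Read c(18,7) = 110228466184200.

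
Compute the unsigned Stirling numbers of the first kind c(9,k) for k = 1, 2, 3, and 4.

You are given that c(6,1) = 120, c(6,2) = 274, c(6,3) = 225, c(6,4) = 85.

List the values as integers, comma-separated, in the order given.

40320, 109584, 118124, 67284

i=7: T(7,1)=0+6·120=720 | T(7,2)=120+6·274=1764 | T(7,3)=274+6·225=1624 | T(7,4)=225+6·85=735
i=8: T(8,1)=0+7·720=5040 | T(8,2)=720+7·1764=13068 | T(8,3)=1764+7·1624=13132 | T(8,4)=1624+7·735=6769
i=9: T(9,1)=0+8·5040=40320 | T(9,2)=5040+8·13068=109584 | T(9,3)=13068+8·13132=118124 | T(9,4)=13132+8·6769=67284
Read c(9,1) = 40320, c(9,2) = 109584, c(9,3) = 118124, c(9,4) = 67284.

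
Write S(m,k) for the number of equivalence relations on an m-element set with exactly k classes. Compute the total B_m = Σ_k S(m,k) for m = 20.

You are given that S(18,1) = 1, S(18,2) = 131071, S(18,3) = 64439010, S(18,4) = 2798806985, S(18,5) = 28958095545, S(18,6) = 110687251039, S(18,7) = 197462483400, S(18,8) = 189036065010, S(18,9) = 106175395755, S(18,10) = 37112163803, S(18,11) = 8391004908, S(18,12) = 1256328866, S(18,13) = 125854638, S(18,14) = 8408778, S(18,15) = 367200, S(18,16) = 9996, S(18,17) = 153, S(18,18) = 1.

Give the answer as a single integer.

i=19: T(19,1)=0+1·1=1 | T(19,2)=1+2·131071=262143 | T(19,3)=131071+3·64439010=193448101 | T(19,4)=64439010+4·2798806985=11259666950 | T(19,5)=2798806985+5·28958095545=147589284710 | T(19,6)=28958095545+6·110687251039=693081601779 | T(19,7)=110687251039+7·197462483400=1492924634839 | T(19,8)=197462483400+8·189036065010=1709751003480 | T(19,9)=189036065010+9·106175395755=1144614626805 | T(19,10)=106175395755+10·37112163803=477297033785 | T(19,11)=37112163803+11·8391004908=129413217791 | T(19,12)=8391004908+12·1256328866=23466951300 | T(19,13)=1256328866+13·125854638=2892439160 | T(19,14)=125854638+14·8408778=243577530 | T(19,15)=8408778+15·367200=13916778 | T(19,16)=367200+16·9996=527136 | T(19,17)=9996+17·153=12597 | T(19,18)=153+18·1=171 | T(19,19)=1+19·0=1
i=20: T(20,1)=0+1·1=1 | T(20,2)=1+2·262143=524287 | T(20,3)=262143+3·193448101=580606446 | T(20,4)=193448101+4·11259666950=45232115901 | T(20,5)=11259666950+5·147589284710=749206090500 | T(20,6)=147589284710+6·693081601779=4306078895384 | T(20,7)=693081601779+7·1492924634839=11143554045652 | T(20,8)=1492924634839+8·1709751003480=15170932662679 | T(20,9)=1709751003480+9·1144614626805=12011282644725 | T(20,10)=1144614626805+10·477297033785=5917584964655 | T(20,11)=477297033785+11·129413217791=1900842429486 | T(20,12)=129413217791+12·23466951300=411016633391 | T(20,13)=23466951300+13·2892439160=61068660380 | T(20,14)=2892439160+14·243577530=6302524580 | T(20,15)=243577530+15·13916778=452329200 | T(20,16)=13916778+16·527136=22350954 | T(20,17)=527136+17·12597=741285 | T(20,18)=12597+18·171=15675 | T(20,19)=171+19·1=190 | T(20,20)=1+20·0=1
B_20 = ΣS(20,k) = 1+524287+580606446+45232115901+749206090500+4306078895384+11143554045652+15170932662679+12011282644725+5917584964655+1900842429486+411016633391+61068660380+6302524580+452329200+22350954+741285+15675+190+1 = 51724158235372

51724158235372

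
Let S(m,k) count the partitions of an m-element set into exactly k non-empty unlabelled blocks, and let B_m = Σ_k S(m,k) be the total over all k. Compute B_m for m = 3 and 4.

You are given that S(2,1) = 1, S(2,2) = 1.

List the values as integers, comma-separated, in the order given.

5, 15

r3: T_3,1=1×1+0=1; T_3,2=2×1+1=3; T_3,3=3×0+1=1
r4: T_4,1=1×1+0=1; T_4,2=2×3+1=7; T_4,3=3×1+3=6; T_4,4=4×0+1=1
B_3 = ΣS(3,k) = 1+3+1 = 5
B_4 = ΣS(4,k) = 1+7+6+1 = 15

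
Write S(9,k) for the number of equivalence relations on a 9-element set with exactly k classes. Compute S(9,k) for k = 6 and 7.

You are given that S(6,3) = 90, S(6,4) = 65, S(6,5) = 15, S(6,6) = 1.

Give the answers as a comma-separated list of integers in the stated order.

2646, 462

@7  (7,4):65·4+90→350, (7,5):15·5+65→140, (7,6):1·6+15→21, (7,7):0·7+1→1
@8  (8,5):140·5+350→1050, (8,6):21·6+140→266, (8,7):1·7+21→28
@9  (9,6):266·6+1050→2646, (9,7):28·7+266→462
Read S(9,6) = 2646, S(9,7) = 462.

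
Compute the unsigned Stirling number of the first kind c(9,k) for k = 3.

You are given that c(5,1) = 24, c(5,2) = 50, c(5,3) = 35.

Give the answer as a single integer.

[6] T[6,1]:5*24+0=120 · T[6,2]:5*50+24=274 · T[6,3]:5*35+50=225
[7] T[7,1]:6*120+0=720 · T[7,2]:6*274+120=1764 · T[7,3]:6*225+274=1624
[8] T[8,2]:7*1764+720=13068 · T[8,3]:7*1624+1764=13132
[9] T[9,3]:8*13132+13068=118124
Read c(9,3) = 118124.

118124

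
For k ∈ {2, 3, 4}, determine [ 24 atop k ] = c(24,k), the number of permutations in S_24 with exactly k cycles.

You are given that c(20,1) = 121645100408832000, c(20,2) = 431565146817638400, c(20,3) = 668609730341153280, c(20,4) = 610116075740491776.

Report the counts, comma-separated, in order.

i=21: T(21,1)=0+20·121645100408832000=2432902008176640000 | T(21,2)=121645100408832000+20·431565146817638400=8752948036761600000 | T(21,3)=431565146817638400+20·668609730341153280=13803759753640704000 | T(21,4)=668609730341153280+20·610116075740491776=12870931245150988800
i=22: T(22,1)=0+21·2432902008176640000=51090942171709440000 | T(22,2)=2432902008176640000+21·8752948036761600000=186244810780170240000 | T(22,3)=8752948036761600000+21·13803759753640704000=298631902863216384000 | T(22,4)=13803759753640704000+21·12870931245150988800=284093315901811468800
i=23: T(23,1)=0+22·51090942171709440000=1124000727777607680000 | T(23,2)=51090942171709440000+22·186244810780170240000=4148476779335454720000 | T(23,3)=186244810780170240000+22·298631902863216384000=6756146673770930688000 | T(23,4)=298631902863216384000+22·284093315901811468800=6548684852703068697600
i=24: T(24,2)=1124000727777607680000+23·4148476779335454720000=96538966652493066240000 | T(24,3)=4148476779335454720000+23·6756146673770930688000=159539850276066860544000 | T(24,4)=6756146673770930688000+23·6548684852703068697600=157375898285941510732800
Read c(24,2) = 96538966652493066240000, c(24,3) = 159539850276066860544000, c(24,4) = 157375898285941510732800.

96538966652493066240000, 159539850276066860544000, 157375898285941510732800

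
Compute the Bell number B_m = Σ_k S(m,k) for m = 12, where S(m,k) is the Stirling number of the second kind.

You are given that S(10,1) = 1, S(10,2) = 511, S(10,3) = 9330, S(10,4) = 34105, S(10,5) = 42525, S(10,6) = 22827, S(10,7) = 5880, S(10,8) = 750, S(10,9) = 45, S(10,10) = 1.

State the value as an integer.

4213597

row 11: T[11][1]=1·1+0=1  T[11][2]=2·511+1=1023  T[11][3]=3·9330+511=28501  T[11][4]=4·34105+9330=145750  T[11][5]=5·42525+34105=246730  T[11][6]=6·22827+42525=179487  T[11][7]=7·5880+22827=63987  T[11][8]=8·750+5880=11880  T[11][9]=9·45+750=1155  T[11][10]=10·1+45=55  T[11][11]=11·0+1=1
row 12: T[12][1]=1·1+0=1  T[12][2]=2·1023+1=2047  T[12][3]=3·28501+1023=86526  T[12][4]=4·145750+28501=611501  T[12][5]=5·246730+145750=1379400  T[12][6]=6·179487+246730=1323652  T[12][7]=7·63987+179487=627396  T[12][8]=8·11880+63987=159027  T[12][9]=9·1155+11880=22275  T[12][10]=10·55+1155=1705  T[12][11]=11·1+55=66  T[12][12]=12·0+1=1
B_12 = ΣS(12,k) = 1+2047+86526+611501+1379400+1323652+627396+159027+22275+1705+66+1 = 4213597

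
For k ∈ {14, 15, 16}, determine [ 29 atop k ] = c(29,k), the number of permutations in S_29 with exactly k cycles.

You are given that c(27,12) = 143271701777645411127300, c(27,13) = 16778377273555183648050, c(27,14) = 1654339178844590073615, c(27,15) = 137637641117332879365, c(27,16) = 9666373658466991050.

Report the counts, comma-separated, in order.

2316762871029690607422990, 211821088794711294496815, 16532187926098943672490

r28: T_28,13=27×16778377273555183648050+143271701777645411127300=596287888163635369624650; T_28,14=27×1654339178844590073615+16778377273555183648050=61445535102359115635655; T_28,15=27×137637641117332879365+1654339178844590073615=5370555489012577816470; T_28,16=27×9666373658466991050+137637641117332879365=398629729895941637715
r29: T_29,14=28×61445535102359115635655+596287888163635369624650=2316762871029690607422990; T_29,15=28×5370555489012577816470+61445535102359115635655=211821088794711294496815; T_29,16=28×398629729895941637715+5370555489012577816470=16532187926098943672490
Read c(29,14) = 2316762871029690607422990, c(29,15) = 211821088794711294496815, c(29,16) = 16532187926098943672490.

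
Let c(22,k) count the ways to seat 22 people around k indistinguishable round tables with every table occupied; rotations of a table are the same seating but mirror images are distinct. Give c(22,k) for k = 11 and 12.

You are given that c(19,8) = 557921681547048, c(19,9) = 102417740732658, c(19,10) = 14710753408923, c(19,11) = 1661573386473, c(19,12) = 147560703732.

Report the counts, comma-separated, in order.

[20] T[20,9]:19*102417740732658+557921681547048=2503858755467550 · T[20,10]:19*14710753408923+102417740732658=381922055502195 · T[20,11]:19*1661573386473+14710753408923=46280647751910 · T[20,12]:19*147560703732+1661573386473=4465226757381
[21] T[21,10]:20*381922055502195+2503858755467550=10142299865511450 · T[21,11]:20*46280647751910+381922055502195=1307535010540395 · T[21,12]:20*4465226757381+46280647751910=135585182899530
[22] T[22,11]:21*1307535010540395+10142299865511450=37600535086859745 · T[22,12]:21*135585182899530+1307535010540395=4154823851430525
Read c(22,11) = 37600535086859745, c(22,12) = 4154823851430525.

37600535086859745, 4154823851430525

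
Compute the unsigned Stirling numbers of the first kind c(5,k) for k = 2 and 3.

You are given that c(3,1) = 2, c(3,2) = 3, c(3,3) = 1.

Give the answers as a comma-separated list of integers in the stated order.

row 4: T[4][1]=3·2+0=6  T[4][2]=3·3+2=11  T[4][3]=3·1+3=6
row 5: T[5][2]=4·11+6=50  T[5][3]=4·6+11=35
Read c(5,2) = 50, c(5,3) = 35.

50, 35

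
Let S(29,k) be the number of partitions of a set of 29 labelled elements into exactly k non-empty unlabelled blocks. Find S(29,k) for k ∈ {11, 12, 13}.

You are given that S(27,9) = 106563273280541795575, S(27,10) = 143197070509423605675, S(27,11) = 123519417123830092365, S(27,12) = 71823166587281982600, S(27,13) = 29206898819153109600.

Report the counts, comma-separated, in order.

18059551225961878690915, 13326679652926121224470, 6855064482242755179765

r28: T_28,10=10×143197070509423605675+106563273280541795575=1538533978374777852325; T_28,11=11×123519417123830092365+143197070509423605675=1501910658871554621690; T_28,12=12×71823166587281982600+123519417123830092365=985397416171213883565; T_28,13=13×29206898819153109600+71823166587281982600=451512851236272407400
r29: T_29,11=11×1501910658871554621690+1538533978374777852325=18059551225961878690915; T_29,12=12×985397416171213883565+1501910658871554621690=13326679652926121224470; T_29,13=13×451512851236272407400+985397416171213883565=6855064482242755179765
Read S(29,11) = 18059551225961878690915, S(29,12) = 13326679652926121224470, S(29,13) = 6855064482242755179765.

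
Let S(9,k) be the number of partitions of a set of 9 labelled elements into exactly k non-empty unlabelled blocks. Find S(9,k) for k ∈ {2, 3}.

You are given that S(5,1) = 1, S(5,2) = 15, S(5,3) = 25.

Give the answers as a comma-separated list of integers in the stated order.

@6  (6,1):1·1+0→1, (6,2):15·2+1→31, (6,3):25·3+15→90
@7  (7,1):1·1+0→1, (7,2):31·2+1→63, (7,3):90·3+31→301
@8  (8,1):1·1+0→1, (8,2):63·2+1→127, (8,3):301·3+63→966
@9  (9,2):127·2+1→255, (9,3):966·3+127→3025
Read S(9,2) = 255, S(9,3) = 3025.

255, 3025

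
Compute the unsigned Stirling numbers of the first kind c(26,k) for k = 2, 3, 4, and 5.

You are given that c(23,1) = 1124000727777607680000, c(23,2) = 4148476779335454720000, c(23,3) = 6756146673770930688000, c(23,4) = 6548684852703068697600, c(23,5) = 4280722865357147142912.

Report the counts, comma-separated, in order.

[24] T[24,1]:23*1124000727777607680000+0=25852016738884976640000 · T[24,2]:23*4148476779335454720000+1124000727777607680000=96538966652493066240000 · T[24,3]:23*6756146673770930688000+4148476779335454720000=159539850276066860544000 · T[24,4]:23*6548684852703068697600+6756146673770930688000=157375898285941510732800 · T[24,5]:23*4280722865357147142912+6548684852703068697600=105005310755917452984576
[25] T[25,1]:24*25852016738884976640000+0=620448401733239439360000 · T[25,2]:24*96538966652493066240000+25852016738884976640000=2342787216398718566400000 · T[25,3]:24*159539850276066860544000+96538966652493066240000=3925495373278097719296000 · T[25,4]:24*157375898285941510732800+159539850276066860544000=3936561409138663118131200 · T[25,5]:24*105005310755917452984576+157375898285941510732800=2677503356427960382362624
[26] T[26,2]:25*2342787216398718566400000+620448401733239439360000=59190128811701203599360000 · T[26,3]:25*3925495373278097719296000+2342787216398718566400000=100480171548351161548800000 · T[26,4]:25*3936561409138663118131200+3925495373278097719296000=102339530601744675672576000 · T[26,5]:25*2677503356427960382362624+3936561409138663118131200=70874145319837672677196800
Read c(26,2) = 59190128811701203599360000, c(26,3) = 100480171548351161548800000, c(26,4) = 102339530601744675672576000, c(26,5) = 70874145319837672677196800.

59190128811701203599360000, 100480171548351161548800000, 102339530601744675672576000, 70874145319837672677196800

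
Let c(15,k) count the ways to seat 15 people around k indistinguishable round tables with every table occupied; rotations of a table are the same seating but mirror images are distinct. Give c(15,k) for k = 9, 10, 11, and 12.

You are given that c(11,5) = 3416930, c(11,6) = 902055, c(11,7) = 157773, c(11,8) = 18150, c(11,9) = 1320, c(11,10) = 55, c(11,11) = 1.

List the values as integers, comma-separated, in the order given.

368411615, 37312275, 2749747, 143325

r12: T_12,6=11×902055+3416930=13339535; T_12,7=11×157773+902055=2637558; T_12,8=11×18150+157773=357423; T_12,9=11×1320+18150=32670; T_12,10=11×55+1320=1925; T_12,11=11×1+55=66; T_12,12=11×0+1=1
r13: T_13,7=12×2637558+13339535=44990231; T_13,8=12×357423+2637558=6926634; T_13,9=12×32670+357423=749463; T_13,10=12×1925+32670=55770; T_13,11=12×66+1925=2717; T_13,12=12×1+66=78
r14: T_14,8=13×6926634+44990231=135036473; T_14,9=13×749463+6926634=16669653; T_14,10=13×55770+749463=1474473; T_14,11=13×2717+55770=91091; T_14,12=13×78+2717=3731
r15: T_15,9=14×16669653+135036473=368411615; T_15,10=14×1474473+16669653=37312275; T_15,11=14×91091+1474473=2749747; T_15,12=14×3731+91091=143325
Read c(15,9) = 368411615, c(15,10) = 37312275, c(15,11) = 2749747, c(15,12) = 143325.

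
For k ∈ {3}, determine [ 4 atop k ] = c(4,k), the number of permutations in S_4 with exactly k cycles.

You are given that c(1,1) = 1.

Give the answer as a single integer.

@2  (2,1):1·1+0→1, (2,2):0·1+1→1
@3  (3,2):1·2+1→3, (3,3):0·2+1→1
@4  (4,3):1·3+3→6
Read c(4,3) = 6.

6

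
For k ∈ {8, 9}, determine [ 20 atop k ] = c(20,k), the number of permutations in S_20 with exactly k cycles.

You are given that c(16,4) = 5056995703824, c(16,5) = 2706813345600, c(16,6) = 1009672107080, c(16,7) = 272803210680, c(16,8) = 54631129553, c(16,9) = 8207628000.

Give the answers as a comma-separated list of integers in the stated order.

r17: T_17,5=16×2706813345600+5056995703824=48366009233424; T_17,6=16×1009672107080+2706813345600=18861567058880; T_17,7=16×272803210680+1009672107080=5374523477960; T_17,8=16×54631129553+272803210680=1146901283528; T_17,9=16×8207628000+54631129553=185953177553
r18: T_18,6=17×18861567058880+48366009233424=369012649234384; T_18,7=17×5374523477960+18861567058880=110228466184200; T_18,8=17×1146901283528+5374523477960=24871845297936; T_18,9=17×185953177553+1146901283528=4308105301929
r19: T_19,7=18×110228466184200+369012649234384=2353125040549984; T_19,8=18×24871845297936+110228466184200=557921681547048; T_19,9=18×4308105301929+24871845297936=102417740732658
r20: T_20,8=19×557921681547048+2353125040549984=12953636989943896; T_20,9=19×102417740732658+557921681547048=2503858755467550
Read c(20,8) = 12953636989943896, c(20,9) = 2503858755467550.

12953636989943896, 2503858755467550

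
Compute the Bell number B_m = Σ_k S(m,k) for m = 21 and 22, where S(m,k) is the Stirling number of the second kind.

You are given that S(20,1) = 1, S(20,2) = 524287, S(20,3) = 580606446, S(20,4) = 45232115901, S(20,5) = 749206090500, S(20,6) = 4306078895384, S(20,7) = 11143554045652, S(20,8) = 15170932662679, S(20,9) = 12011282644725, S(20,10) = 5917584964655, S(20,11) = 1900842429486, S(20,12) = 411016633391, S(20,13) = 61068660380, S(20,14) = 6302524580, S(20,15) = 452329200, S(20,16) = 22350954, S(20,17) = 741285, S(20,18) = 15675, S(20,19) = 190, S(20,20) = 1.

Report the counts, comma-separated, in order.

row 21: T[21][1]=1·1+0=1  T[21][2]=2·524287+1=1048575  T[21][3]=3·580606446+524287=1742343625  T[21][4]=4·45232115901+580606446=181509070050  T[21][5]=5·749206090500+45232115901=3791262568401  T[21][6]=6·4306078895384+749206090500=26585679462804  T[21][7]=7·11143554045652+4306078895384=82310957214948  T[21][8]=8·15170932662679+11143554045652=132511015347084  T[21][9]=9·12011282644725+15170932662679=123272476465204  T[21][10]=10·5917584964655+12011282644725=71187132291275  T[21][11]=11·1900842429486+5917584964655=26826851689001  T[21][12]=12·411016633391+1900842429486=6833042030178  T[21][13]=13·61068660380+411016633391=1204909218331  T[21][14]=14·6302524580+61068660380=149304004500  T[21][15]=15·452329200+6302524580=13087462580  T[21][16]=16·22350954+452329200=809944464  T[21][17]=17·741285+22350954=34952799  T[21][18]=18·15675+741285=1023435  T[21][19]=19·190+15675=19285  T[21][20]=20·1+190=210  T[21][21]=21·0+1=1
row 22: T[22][1]=1·1+0=1  T[22][2]=2·1048575+1=2097151  T[22][3]=3·1742343625+1048575=5228079450  T[22][4]=4·181509070050+1742343625=727778623825  T[22][5]=5·3791262568401+181509070050=19137821912055  T[22][6]=6·26585679462804+3791262568401=163305339345225  T[22][7]=7·82310957214948+26585679462804=602762379967440  T[22][8]=8·132511015347084+82310957214948=1142399079991620  T[22][9]=9·123272476465204+132511015347084=1241963303533920  T[22][10]=10·71187132291275+123272476465204=835143799377954  T[22][11]=11·26826851689001+71187132291275=366282500870286  T[22][12]=12·6833042030178+26826851689001=108823356051137  T[22][13]=13·1204909218331+6833042030178=22496861868481  T[22][14]=14·149304004500+1204909218331=3295165281331  T[22][15]=15·13087462580+149304004500=345615943200  T[22][16]=16·809944464+13087462580=26046574004  T[22][17]=17·34952799+809944464=1404142047  T[22][18]=18·1023435+34952799=53374629  T[22][19]=19·19285+1023435=1389850  T[22][20]=20·210+19285=23485  T[22][21]=21·1+210=231  T[22][22]=22·0+1=1
B_21 = ΣS(21,k) = 1+1048575+1742343625+181509070050+3791262568401+26585679462804+82310957214948+132511015347084+123272476465204+71187132291275+26826851689001+6833042030178+1204909218331+149304004500+13087462580+809944464+34952799+1023435+19285+210+1 = 474869816156751
B_22 = ΣS(22,k) = 1+2097151+5228079450+727778623825+19137821912055+163305339345225+602762379967440+1142399079991620+1241963303533920+835143799377954+366282500870286+108823356051137+22496861868481+3295165281331+345615943200+26046574004+1404142047+53374629+1389850+23485+231+1 = 4506715738447323

474869816156751, 4506715738447323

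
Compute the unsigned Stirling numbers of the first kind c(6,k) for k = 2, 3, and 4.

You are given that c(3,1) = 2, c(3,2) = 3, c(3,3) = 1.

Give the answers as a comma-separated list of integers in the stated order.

[4] T[4,1]:3*2+0=6 · T[4,2]:3*3+2=11 · T[4,3]:3*1+3=6 · T[4,4]:3*0+1=1
[5] T[5,1]:4*6+0=24 · T[5,2]:4*11+6=50 · T[5,3]:4*6+11=35 · T[5,4]:4*1+6=10
[6] T[6,2]:5*50+24=274 · T[6,3]:5*35+50=225 · T[6,4]:5*10+35=85
Read c(6,2) = 274, c(6,3) = 225, c(6,4) = 85.

274, 225, 85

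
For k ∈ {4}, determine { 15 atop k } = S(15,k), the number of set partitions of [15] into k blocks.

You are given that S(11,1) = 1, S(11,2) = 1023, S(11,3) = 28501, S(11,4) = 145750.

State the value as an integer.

row 12: T[12][1]=1·1+0=1  T[12][2]=2·1023+1=2047  T[12][3]=3·28501+1023=86526  T[12][4]=4·145750+28501=611501
row 13: T[13][2]=2·2047+1=4095  T[13][3]=3·86526+2047=261625  T[13][4]=4·611501+86526=2532530
row 14: T[14][3]=3·261625+4095=788970  T[14][4]=4·2532530+261625=10391745
row 15: T[15][4]=4·10391745+788970=42355950
Read S(15,4) = 42355950.

42355950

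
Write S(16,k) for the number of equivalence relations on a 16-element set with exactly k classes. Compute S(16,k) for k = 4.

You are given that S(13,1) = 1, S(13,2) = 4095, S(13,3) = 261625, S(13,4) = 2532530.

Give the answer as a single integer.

row 14: T[14][2]=2·4095+1=8191  T[14][3]=3·261625+4095=788970  T[14][4]=4·2532530+261625=10391745
row 15: T[15][3]=3·788970+8191=2375101  T[15][4]=4·10391745+788970=42355950
row 16: T[16][4]=4·42355950+2375101=171798901
Read S(16,4) = 171798901.

171798901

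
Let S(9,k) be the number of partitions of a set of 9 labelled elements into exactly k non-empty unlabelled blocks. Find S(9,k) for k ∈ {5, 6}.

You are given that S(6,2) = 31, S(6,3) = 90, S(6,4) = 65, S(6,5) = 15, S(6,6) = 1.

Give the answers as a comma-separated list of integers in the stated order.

6951, 2646

i=7: T(7,3)=31+3·90=301 | T(7,4)=90+4·65=350 | T(7,5)=65+5·15=140 | T(7,6)=15+6·1=21
i=8: T(8,4)=301+4·350=1701 | T(8,5)=350+5·140=1050 | T(8,6)=140+6·21=266
i=9: T(9,5)=1701+5·1050=6951 | T(9,6)=1050+6·266=2646
Read S(9,5) = 6951, S(9,6) = 2646.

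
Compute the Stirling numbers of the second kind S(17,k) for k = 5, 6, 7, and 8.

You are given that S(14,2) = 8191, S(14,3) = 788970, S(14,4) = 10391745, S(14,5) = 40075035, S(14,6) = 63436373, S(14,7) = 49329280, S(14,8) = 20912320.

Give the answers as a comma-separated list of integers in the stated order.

5652751651, 17505749898, 25708104786, 20415995028

r15: T_15,3=3×788970+8191=2375101; T_15,4=4×10391745+788970=42355950; T_15,5=5×40075035+10391745=210766920; T_15,6=6×63436373+40075035=420693273; T_15,7=7×49329280+63436373=408741333; T_15,8=8×20912320+49329280=216627840
r16: T_16,4=4×42355950+2375101=171798901; T_16,5=5×210766920+42355950=1096190550; T_16,6=6×420693273+210766920=2734926558; T_16,7=7×408741333+420693273=3281882604; T_16,8=8×216627840+408741333=2141764053
r17: T_17,5=5×1096190550+171798901=5652751651; T_17,6=6×2734926558+1096190550=17505749898; T_17,7=7×3281882604+2734926558=25708104786; T_17,8=8×2141764053+3281882604=20415995028
Read S(17,5) = 5652751651, S(17,6) = 17505749898, S(17,7) = 25708104786, S(17,8) = 20415995028.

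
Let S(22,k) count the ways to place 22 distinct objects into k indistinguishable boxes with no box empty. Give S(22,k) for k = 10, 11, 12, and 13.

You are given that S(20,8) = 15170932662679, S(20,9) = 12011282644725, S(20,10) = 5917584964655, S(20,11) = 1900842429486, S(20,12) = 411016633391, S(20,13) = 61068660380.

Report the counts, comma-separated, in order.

835143799377954, 366282500870286, 108823356051137, 22496861868481

i=21: T(21,9)=15170932662679+9·12011282644725=123272476465204 | T(21,10)=12011282644725+10·5917584964655=71187132291275 | T(21,11)=5917584964655+11·1900842429486=26826851689001 | T(21,12)=1900842429486+12·411016633391=6833042030178 | T(21,13)=411016633391+13·61068660380=1204909218331
i=22: T(22,10)=123272476465204+10·71187132291275=835143799377954 | T(22,11)=71187132291275+11·26826851689001=366282500870286 | T(22,12)=26826851689001+12·6833042030178=108823356051137 | T(22,13)=6833042030178+13·1204909218331=22496861868481
Read S(22,10) = 835143799377954, S(22,11) = 366282500870286, S(22,12) = 108823356051137, S(22,13) = 22496861868481.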